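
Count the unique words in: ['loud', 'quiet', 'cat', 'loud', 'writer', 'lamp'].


Listing all tokens and tracking unique types:
  Token 1: 'loud' -> NEW (unique so far: 1)
  Token 2: 'quiet' -> NEW (unique so far: 2)
  Token 3: 'cat' -> NEW (unique so far: 3)
  Token 4: 'loud' -> duplicate (unique so far: 3)
  Token 5: 'writer' -> NEW (unique so far: 4)
  Token 6: 'lamp' -> NEW (unique so far: 5)
Unique types: ('cat', 'lamp', 'loud', 'quiet', 'writer')
Vocabulary size: 5

5


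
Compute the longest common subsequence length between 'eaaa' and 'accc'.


DP table for LCS of 'eaaa' and 'accc':
       a  c  c  c
    0  0  0  0  0
  e 0  0  0  0  0
  a 0  1  1  1  1
  a 0  1  1  1  1
  a 0  1  1  1  1
LCS: 'a'
LCS length = 1

1


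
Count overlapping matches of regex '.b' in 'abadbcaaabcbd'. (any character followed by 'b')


Pattern: .b means any character followed by 'b'.
Scanning 'abadbcaaabcbd' position-by-position:
  Pos 0: window 'ab' -> MATCH
  Pos 1: window 'ba' -> no
  Pos 2: window 'ad' -> no
  Pos 3: window 'db' -> MATCH
  Pos 4: window 'bc' -> no
  Pos 5: window 'ca' -> no
  Pos 6: window 'aa' -> no
  Pos 7: window 'aa' -> no
  Pos 8: window 'ab' -> MATCH
  Pos 9: window 'bc' -> no
  Pos 10: window 'cb' -> MATCH
  Pos 11: window 'bd' -> no
  Pos 12: window 'd' -> no
Total matches: 4

4


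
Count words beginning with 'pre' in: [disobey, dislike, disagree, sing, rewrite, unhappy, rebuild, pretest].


Checking each word for prefix 'pre':
  'disobey' -> no (count: 0)
  'dislike' -> no (count: 0)
  'disagree' -> no (count: 0)
  'sing' -> no (count: 0)
  'rewrite' -> no (count: 0)
  'unhappy' -> no (count: 0)
  'rebuild' -> no (count: 0)
  'pretest' -> YES, starts with 'pre' (count: 1)
Total with prefix 'pre': 1

1


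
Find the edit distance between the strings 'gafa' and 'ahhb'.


Building DP table for s1='gafa' (len 4) and s2='ahhb' (len 4):
       a  h  h  b
    0  1  2  3  4
  g 1  1  2  3  4
  a 2  1  2  3  4
  f 3  2  2  3  4
  a 4  3  3  3  4
Edit distance = dp[4][4] = 4

4


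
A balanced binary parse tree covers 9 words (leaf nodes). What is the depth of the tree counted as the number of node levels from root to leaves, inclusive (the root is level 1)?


In a balanced binary tree with n leaves the deepest leaf is ceil(log2(n)) edges below the root,
so counting node levels inclusive of root and leaves gives ceil(log2(n)) + 1 levels.
log2(9) = 3.1699
ceil(3.1699) = 4
levels = 4 + 1 = 5

5


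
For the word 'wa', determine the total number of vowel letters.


Scanning each character of 'wa':
  Position 1: 'w' -> consonant (running count: 0)
  Position 2: 'a' -> vowel (running count: 1)
Total vowels: 1

1


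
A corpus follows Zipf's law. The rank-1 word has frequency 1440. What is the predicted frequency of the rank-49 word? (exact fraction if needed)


Zipf's law: freq(rank) = f1 / rank
f1 = 1440, rank = 49
freq = 1440 / 49
GCD(1440, 49) = 1
Simplified: 1440/49

1440/49


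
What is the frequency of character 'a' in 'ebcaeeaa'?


Scanning 'ebcaeeaa' for 'a':
  Position 3: 'a' -> MATCH (count: 1)
  Position 6: 'a' -> MATCH (count: 2)
  Position 7: 'a' -> MATCH (count: 3)
Total occurrences of 'a': 3

3


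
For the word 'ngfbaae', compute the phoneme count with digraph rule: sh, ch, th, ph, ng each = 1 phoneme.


Parsing 'ngfbaae' greedily, digraphs first:
  'ng' -> digraph (1 consonant phoneme) (phonemes so far: 1)
  'f' -> consonant phoneme (phonemes so far: 2)
  'b' -> consonant phoneme (phonemes so far: 3)
  'a' -> vowel phoneme (phonemes so far: 4)
  'a' -> vowel phoneme (phonemes so far: 5)
  'e' -> vowel phoneme (phonemes so far: 6)
Total phonemes: 6

6


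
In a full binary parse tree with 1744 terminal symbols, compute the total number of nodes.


Leaf nodes (terminals): 1744
Internal nodes = n - 1 = 1744 - 1 = 1743
Total = leaves + internal = 1744 + 1743 = 3487

3487


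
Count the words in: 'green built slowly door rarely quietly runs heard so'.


Counting words by splitting on spaces:
  Word 1: 'green'
  Word 2: 'built'
  Word 3: 'slowly'
  Word 4: 'door'
  Word 5: 'rarely'
  Word 6: 'quietly'
  Word 7: 'runs'
  Word 8: 'heard'
  Word 9: 'so'
Total words: 9

9


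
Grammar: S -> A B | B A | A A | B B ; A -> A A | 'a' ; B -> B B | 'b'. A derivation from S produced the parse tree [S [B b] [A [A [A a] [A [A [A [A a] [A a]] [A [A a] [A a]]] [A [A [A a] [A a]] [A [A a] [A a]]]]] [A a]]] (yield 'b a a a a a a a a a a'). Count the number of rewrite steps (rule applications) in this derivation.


Every bracketed nonterminal node [X ...] in the tree is produced by exactly one rule application.
Reading the tree off as a leftmost derivation:
  Step 1: S  =>  B A   (applied S -> B A)
  Step 2: B A  =>  b A   (applied B -> b)
  Step 3: b A  =>  b A A   (applied A -> A A)
  Step 4: b A A  =>  b A A A   (applied A -> A A)
  Step 5: b A A A  =>  b a A A   (applied A -> a)
  Step 6: b a A A  =>  b a A A A   (applied A -> A A)
  Step 7: b a A A A  =>  b a A A A A   (applied A -> A A)
  Step 8: b a A A A A  =>  b a A A A A A   (applied A -> A A)
  Step 9: b a A A A A A  =>  b a a A A A A   (applied A -> a)
  Step 10: b a a A A A A  =>  b a a a A A A   (applied A -> a)
  Step 11: b a a a A A A  =>  b a a a A A A A   (applied A -> A A)
  Step 12: b a a a A A A A  =>  b a a a a A A A   (applied A -> a)
  Step 13: b a a a a A A A  =>  b a a a a a A A   (applied A -> a)
  Step 14: b a a a a a A A  =>  b a a a a a A A A   (applied A -> A A)
  Step 15: b a a a a a A A A  =>  b a a a a a A A A A   (applied A -> A A)
  Step 16: b a a a a a A A A A  =>  b a a a a a a A A A   (applied A -> a)
  Step 17: b a a a a a a A A A  =>  b a a a a a a a A A   (applied A -> a)
  Step 18: b a a a a a a a A A  =>  b a a a a a a a A A A   (applied A -> A A)
  Step 19: b a a a a a a a A A A  =>  b a a a a a a a a A A   (applied A -> a)
  Step 20: b a a a a a a a a A A  =>  b a a a a a a a a a A   (applied A -> a)
  Step 21: b a a a a a a a a a A  =>  b a a a a a a a a a a   (applied A -> a)
Final yield: b a a a a a a a a a a
Total rewrite steps: 21

21


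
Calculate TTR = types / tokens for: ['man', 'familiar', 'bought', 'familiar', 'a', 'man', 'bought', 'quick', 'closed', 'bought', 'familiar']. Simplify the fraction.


Tokens: 11
Unique types: ('a', 'bought', 'closed', 'familiar', 'man', 'quick') = 6
TTR = 6/11
Already in lowest terms.

6/11


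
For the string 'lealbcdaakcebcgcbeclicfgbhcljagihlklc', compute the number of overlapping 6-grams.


String 'lealbcdaakcebcgcbeclicfgbhcljagihlklc' has length L = 37.
Number of overlapping n-grams = L - n + 1
Substituting: 37 - 6 + 1 = 32

32


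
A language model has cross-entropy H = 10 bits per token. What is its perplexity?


Perplexity formula: PP = 2^H
H = 10
PP = 2^10
PP = 2^10 = 1024

1024


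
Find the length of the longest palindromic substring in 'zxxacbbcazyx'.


Scanning 'zxxacbbcazyx' for palindromic substrings.
Substring at positions 3-8: 'acbbca'.
Check: reverse('acbbca') = 'acbbca' -> palindrome confirmed.
Neighbouring characters ('x' / 'z') break symmetry, so it cannot extend further.
No longer palindromic substring exists; longest length = 6

6


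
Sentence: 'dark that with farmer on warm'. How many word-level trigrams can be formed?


Word trigrams from [6] words:
  Trigram 1: (dark that with)
  Trigram 2: (that with farmer)
  Trigram 3: (with farmer on)
  Trigram 4: (farmer on warm)
Total word trigrams: 6 - 2 = 4

4


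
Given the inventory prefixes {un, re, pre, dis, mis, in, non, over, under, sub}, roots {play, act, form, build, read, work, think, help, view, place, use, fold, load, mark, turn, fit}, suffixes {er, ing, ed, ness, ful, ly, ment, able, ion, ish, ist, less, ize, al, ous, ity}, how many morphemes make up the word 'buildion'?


Segmenting 'buildion' against the inventory:
  'build' -> root (morpheme 1)
  'ion' -> suffix (morpheme 2)
Total morphemes: 2

2


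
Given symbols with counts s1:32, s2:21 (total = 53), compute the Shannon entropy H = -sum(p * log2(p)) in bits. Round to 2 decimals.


Computing entropy H = -sum(p_i * log2(p_i)):
  s1: p = 32/53 = 0.6038, -p*log2(p) = 0.4395
  s2: p = 21/53 = 0.3962, -p*log2(p) = 0.5292
H = sum of terms = 0.9687
Rounded to 2 decimals: 0.97

0.97


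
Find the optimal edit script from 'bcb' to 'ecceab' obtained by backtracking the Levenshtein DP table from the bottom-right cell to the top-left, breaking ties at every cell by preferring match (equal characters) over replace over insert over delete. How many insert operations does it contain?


Edit distance = 4. Backtracking from cell (3, 6) with preference match > replace > insert > delete,
then listing the resulting alignment 'bcb' -> 'ecceab' left to right:
  Step 1: insert 'e' [insertion #1]
  Step 2: replace b->c
  Step 3: keep 'c'
  Step 4: insert 'e' [insertion #2]
  Step 5: insert 'a' [insertion #3]
  Step 6: keep 'b'
Total insertions: 3

3


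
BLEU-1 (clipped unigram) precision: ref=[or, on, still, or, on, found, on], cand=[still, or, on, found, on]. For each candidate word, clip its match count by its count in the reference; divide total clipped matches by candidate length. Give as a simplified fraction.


Reference word counts: {'found': 1, 'on': 3, 'or': 2, 'still': 1}
Checking each candidate word (with clipping):
  'still' -> in reference (ref count 1, used 1/1) -> match (matches: 1)
  'or' -> in reference (ref count 2, used 1/2) -> match (matches: 2)
  'on' -> in reference (ref count 3, used 1/3) -> match (matches: 3)
  'found' -> in reference (ref count 1, used 1/1) -> match (matches: 4)
  'on' -> in reference (ref count 3, used 2/3) -> match (matches: 5)
Clipped matches: 5, Candidate length: 5
Precision = 5/5 = 1

1


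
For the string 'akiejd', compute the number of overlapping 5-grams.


String 'akiejd' has length L = 6.
Number of overlapping n-grams = L - n + 1
Substituting: 6 - 5 + 1 = 2

2


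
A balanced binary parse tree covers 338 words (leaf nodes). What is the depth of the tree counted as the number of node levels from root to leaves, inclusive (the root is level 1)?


In a balanced binary tree with n leaves the deepest leaf is ceil(log2(n)) edges below the root,
so counting node levels inclusive of root and leaves gives ceil(log2(n)) + 1 levels.
log2(338) = 8.4009
ceil(8.4009) = 9
levels = 9 + 1 = 10

10


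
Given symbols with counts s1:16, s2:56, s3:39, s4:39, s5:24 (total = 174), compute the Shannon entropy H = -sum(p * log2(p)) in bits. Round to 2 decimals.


Computing entropy H = -sum(p_i * log2(p_i)):
  s1: p = 16/174 = 0.0920, -p*log2(p) = 0.3166
  s2: p = 56/174 = 0.3218, -p*log2(p) = 0.5264
  s3: p = 39/174 = 0.2241, -p*log2(p) = 0.4836
  s4: p = 39/174 = 0.2241, -p*log2(p) = 0.4836
  s5: p = 24/174 = 0.1379, -p*log2(p) = 0.3942
H = sum of terms = 2.2044
Rounded to 2 decimals: 2.20

2.20


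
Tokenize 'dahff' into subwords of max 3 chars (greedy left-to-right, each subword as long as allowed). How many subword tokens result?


'dahff' has 5 characters.
Chunking with max size 3:
  Chunk 1: 'dah' (positions 0-2)
  Chunk 2: 'ff' (positions 3-4)
Total chunks: ceil(5 / 3) = 2

2


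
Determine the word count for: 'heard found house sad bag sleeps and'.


Counting words by splitting on spaces:
  Word 1: 'heard'
  Word 2: 'found'
  Word 3: 'house'
  Word 4: 'sad'
  Word 5: 'bag'
  Word 6: 'sleeps'
  Word 7: 'and'
Total words: 7

7


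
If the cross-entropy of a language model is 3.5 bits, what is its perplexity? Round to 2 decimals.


Perplexity formula: PP = 2^H
H = 3.5
PP = 2^3.5
Decompose: 2^3.5 = 2^3 * 2^0.5 = 2^3 * sqrt(2)
2^3 = 8, sqrt(2) ~ 1.4142136
PP ~ 8 * 1.4142136 = 11.3137088
Rounded to 2 decimals: 11.31

11.31


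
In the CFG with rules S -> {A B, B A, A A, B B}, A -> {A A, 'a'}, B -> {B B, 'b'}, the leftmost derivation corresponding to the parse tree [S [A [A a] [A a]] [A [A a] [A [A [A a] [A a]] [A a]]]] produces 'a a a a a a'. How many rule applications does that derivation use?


Every bracketed nonterminal node [X ...] in the tree is produced by exactly one rule application.
Reading the tree off as a leftmost derivation:
  Step 1: S  =>  A A   (applied S -> A A)
  Step 2: A A  =>  A A A   (applied A -> A A)
  Step 3: A A A  =>  a A A   (applied A -> a)
  Step 4: a A A  =>  a a A   (applied A -> a)
  Step 5: a a A  =>  a a A A   (applied A -> A A)
  Step 6: a a A A  =>  a a a A   (applied A -> a)
  Step 7: a a a A  =>  a a a A A   (applied A -> A A)
  Step 8: a a a A A  =>  a a a A A A   (applied A -> A A)
  Step 9: a a a A A A  =>  a a a a A A   (applied A -> a)
  Step 10: a a a a A A  =>  a a a a a A   (applied A -> a)
  Step 11: a a a a a A  =>  a a a a a a   (applied A -> a)
Final yield: a a a a a a
Total rewrite steps: 11

11


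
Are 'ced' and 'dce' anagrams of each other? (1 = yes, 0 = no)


Sort characters of 'ced': 'cde'
Sort characters of 'dce': 'cde'
Sorted forms match -> they ARE anagrams
Result: 1

1


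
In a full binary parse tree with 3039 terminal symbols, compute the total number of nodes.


Leaf nodes (terminals): 3039
Internal nodes = n - 1 = 3039 - 1 = 3038
Total = leaves + internal = 3039 + 3038 = 6077

6077


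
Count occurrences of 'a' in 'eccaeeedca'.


Scanning 'eccaeeedca' for 'a':
  Position 3: 'a' -> MATCH (count: 1)
  Position 9: 'a' -> MATCH (count: 2)
Total occurrences of 'a': 2

2


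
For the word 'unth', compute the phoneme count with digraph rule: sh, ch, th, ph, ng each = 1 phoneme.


Parsing 'unth' greedily, digraphs first:
  'u' -> vowel phoneme (phonemes so far: 1)
  'n' -> consonant phoneme (phonemes so far: 2)
  'th' -> digraph (1 consonant phoneme) (phonemes so far: 3)
Total phonemes: 3

3


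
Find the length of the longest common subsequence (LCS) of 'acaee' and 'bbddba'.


DP table for LCS of 'acaee' and 'bbddba':
       b  b  d  d  b  a
    0  0  0  0  0  0  0
  a 0  0  0  0  0  0  1
  c 0  0  0  0  0  0  1
  a 0  0  0  0  0  0  1
  e 0  0  0  0  0  0  1
  e 0  0  0  0  0  0  1
LCS: 'a'
LCS length = 1

1


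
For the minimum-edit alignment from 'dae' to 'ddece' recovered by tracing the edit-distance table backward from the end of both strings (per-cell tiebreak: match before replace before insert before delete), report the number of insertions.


Edit distance = 3. Backtracking from cell (3, 5) with preference match > replace > insert > delete,
then listing the resulting alignment 'dae' -> 'ddece' left to right:
  Step 1: insert 'd' [insertion #1]
  Step 2: keep 'd'
  Step 3: insert 'e' [insertion #2]
  Step 4: replace a->c
  Step 5: keep 'e'
Total insertions: 2

2


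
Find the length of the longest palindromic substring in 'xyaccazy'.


Scanning 'xyaccazy' for palindromic substrings.
Substring at positions 2-5: 'acca'.
Check: reverse('acca') = 'acca' -> palindrome confirmed.
Neighbouring characters ('y' / 'z') break symmetry, so it cannot extend further.
No longer palindromic substring exists; longest length = 4

4


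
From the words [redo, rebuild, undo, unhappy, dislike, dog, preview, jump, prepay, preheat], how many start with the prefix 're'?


Checking each word for prefix 're':
  'redo' -> YES, starts with 're' (count: 1)
  'rebuild' -> YES, starts with 're' (count: 2)
  'undo' -> no (count: 2)
  'unhappy' -> no (count: 2)
  'dislike' -> no (count: 2)
  'dog' -> no (count: 2)
  'preview' -> no (count: 2)
  'jump' -> no (count: 2)
  'prepay' -> no (count: 2)
  'preheat' -> no (count: 2)
Total with prefix 're': 2

2


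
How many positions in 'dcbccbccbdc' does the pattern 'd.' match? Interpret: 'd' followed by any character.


Pattern: d. means 'd' followed by any character.
Scanning 'dcbccbccbdc' position-by-position:
  Pos 0: window 'dc' -> MATCH
  Pos 1: window 'cb' -> no
  Pos 2: window 'bc' -> no
  Pos 3: window 'cc' -> no
  Pos 4: window 'cb' -> no
  Pos 5: window 'bc' -> no
  Pos 6: window 'cc' -> no
  Pos 7: window 'cb' -> no
  Pos 8: window 'bd' -> no
  Pos 9: window 'dc' -> MATCH
  Pos 10: window 'c' -> no
Total matches: 2

2


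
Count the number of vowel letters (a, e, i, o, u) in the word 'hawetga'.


Scanning each character of 'hawetga':
  Position 1: 'h' -> consonant (running count: 0)
  Position 2: 'a' -> vowel (running count: 1)
  Position 3: 'w' -> consonant (running count: 1)
  Position 4: 'e' -> vowel (running count: 2)
  Position 5: 't' -> consonant (running count: 2)
  Position 6: 'g' -> consonant (running count: 2)
  Position 7: 'a' -> vowel (running count: 3)
Total vowels: 3

3


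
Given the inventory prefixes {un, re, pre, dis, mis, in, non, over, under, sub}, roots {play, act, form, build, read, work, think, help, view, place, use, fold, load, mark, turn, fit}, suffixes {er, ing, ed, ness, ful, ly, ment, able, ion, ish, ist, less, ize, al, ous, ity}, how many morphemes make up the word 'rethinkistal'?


Segmenting 'rethinkistal' against the inventory:
  're' -> prefix (morpheme 1)
  'think' -> root (morpheme 2)
  'ist' -> suffix (morpheme 3)
  'al' -> suffix (morpheme 4)
Total morphemes: 4

4


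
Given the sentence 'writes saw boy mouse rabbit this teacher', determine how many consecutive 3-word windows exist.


Word trigrams from [7] words:
  Trigram 1: (writes saw boy)
  Trigram 2: (saw boy mouse)
  Trigram 3: (boy mouse rabbit)
  Trigram 4: (mouse rabbit this)
  Trigram 5: (rabbit this teacher)
Total word trigrams: 7 - 2 = 5

5


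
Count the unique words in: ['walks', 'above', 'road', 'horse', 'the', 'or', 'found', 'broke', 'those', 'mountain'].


Listing all tokens and tracking unique types:
  Token 1: 'walks' -> NEW (unique so far: 1)
  Token 2: 'above' -> NEW (unique so far: 2)
  Token 3: 'road' -> NEW (unique so far: 3)
  Token 4: 'horse' -> NEW (unique so far: 4)
  Token 5: 'the' -> NEW (unique so far: 5)
  Token 6: 'or' -> NEW (unique so far: 6)
  Token 7: 'found' -> NEW (unique so far: 7)
  Token 8: 'broke' -> NEW (unique so far: 8)
  Token 9: 'those' -> NEW (unique so far: 9)
  Token 10: 'mountain' -> NEW (unique so far: 10)
Unique types: ('above', 'broke', 'found', 'horse', 'mountain', 'or', 'road', 'the', 'those', 'walks')
Vocabulary size: 10

10


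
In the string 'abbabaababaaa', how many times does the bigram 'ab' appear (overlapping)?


Scanning 'abbabaababaaa' for bigram 'ab':
  Position 0: 'ab' -> MATCH
  Position 1: 'bb' -> no
  Position 2: 'ba' -> no
  Position 3: 'ab' -> MATCH
  Position 4: 'ba' -> no
  Position 5: 'aa' -> no
  Position 6: 'ab' -> MATCH
  Position 7: 'ba' -> no
  Position 8: 'ab' -> MATCH
  Position 9: 'ba' -> no
  Position 10: 'aa' -> no
  Position 11: 'aa' -> no
Total matches: 4

4


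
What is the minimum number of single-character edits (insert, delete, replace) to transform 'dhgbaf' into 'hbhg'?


Building DP table for s1='dhgbaf' (len 6) and s2='hbhg' (len 4):
       h  b  h  g
    0  1  2  3  4
  d 1  1  2  3  4
  h 2  1  2  2  3
  g 3  2  2  3  2
  b 4  3  2  3  3
  a 5  4  3  3  4
  f 6  5  4  4  4
Edit distance = dp[6][4] = 4

4


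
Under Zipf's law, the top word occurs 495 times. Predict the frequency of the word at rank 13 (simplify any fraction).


Zipf's law: freq(rank) = f1 / rank
f1 = 495, rank = 13
freq = 495 / 13
GCD(495, 13) = 1
Simplified: 495/13

495/13


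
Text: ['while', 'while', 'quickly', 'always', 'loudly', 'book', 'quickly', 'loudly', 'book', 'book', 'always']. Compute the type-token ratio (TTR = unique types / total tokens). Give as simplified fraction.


Tokens: 11
Unique types: ('always', 'book', 'loudly', 'quickly', 'while') = 5
TTR = 5/11
Already in lowest terms.

5/11


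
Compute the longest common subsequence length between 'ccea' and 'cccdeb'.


DP table for LCS of 'ccea' and 'cccdeb':
       c  c  c  d  e  b
    0  0  0  0  0  0  0
  c 0  1  1  1  1  1  1
  c 0  1  2  2  2  2  2
  e 0  1  2  2  2  3  3
  a 0  1  2  2  2  3  3
LCS: 'cce'
LCS length = 3

3


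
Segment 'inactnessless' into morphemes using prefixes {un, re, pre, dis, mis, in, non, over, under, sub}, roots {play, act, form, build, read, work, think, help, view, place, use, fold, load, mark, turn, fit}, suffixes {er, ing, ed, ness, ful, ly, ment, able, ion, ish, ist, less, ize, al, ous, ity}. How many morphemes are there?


Segmenting 'inactnessless' against the inventory:
  'in' -> prefix (morpheme 1)
  'act' -> root (morpheme 2)
  'ness' -> suffix (morpheme 3)
  'less' -> suffix (morpheme 4)
Total morphemes: 4

4


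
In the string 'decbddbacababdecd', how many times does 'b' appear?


Scanning 'decbddbacababdecd' for 'b':
  Position 3: 'b' -> MATCH (count: 1)
  Position 6: 'b' -> MATCH (count: 2)
  Position 10: 'b' -> MATCH (count: 3)
  Position 12: 'b' -> MATCH (count: 4)
Total occurrences of 'b': 4

4


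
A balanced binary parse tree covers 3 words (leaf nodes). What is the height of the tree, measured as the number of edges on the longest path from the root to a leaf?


In a balanced binary tree with n leaves the deepest leaf is ceil(log2(n)) edges below the root.
log2(3) = 1.5850
ceil(1.5850) = 2
height (edges) = 2

2


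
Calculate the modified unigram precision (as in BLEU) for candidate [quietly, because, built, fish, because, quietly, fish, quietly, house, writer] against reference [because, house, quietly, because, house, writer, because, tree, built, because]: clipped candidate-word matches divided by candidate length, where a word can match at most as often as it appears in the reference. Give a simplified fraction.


Reference word counts: {'because': 4, 'built': 1, 'house': 2, 'quietly': 1, 'tree': 1, 'writer': 1}
Checking each candidate word (with clipping):
  'quietly' -> in reference (ref count 1, used 1/1) -> match (matches: 1)
  'because' -> in reference (ref count 4, used 1/4) -> match (matches: 2)
  'built' -> in reference (ref count 1, used 1/1) -> match (matches: 3)
  'fish' -> not in reference -> no match (matches: 3)
  'because' -> in reference (ref count 4, used 2/4) -> match (matches: 4)
  'quietly' -> ref count 1 already used up (1/1) -> clipped, no match (matches: 4)
  'fish' -> not in reference -> no match (matches: 4)
  'quietly' -> ref count 1 already used up (1/1) -> clipped, no match (matches: 4)
  'house' -> in reference (ref count 2, used 1/2) -> match (matches: 5)
  'writer' -> in reference (ref count 1, used 1/1) -> match (matches: 6)
Clipped matches: 6, Candidate length: 10
Precision = 6/10 = 3/5

3/5


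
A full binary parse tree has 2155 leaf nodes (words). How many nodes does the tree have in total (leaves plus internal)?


Leaf nodes (terminals): 2155
Internal nodes = n - 1 = 2155 - 1 = 2154
Total = leaves + internal = 2155 + 2154 = 4309

4309


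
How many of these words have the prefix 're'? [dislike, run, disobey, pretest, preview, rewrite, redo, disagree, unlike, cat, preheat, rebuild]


Checking each word for prefix 're':
  'dislike' -> no (count: 0)
  'run' -> no (count: 0)
  'disobey' -> no (count: 0)
  'pretest' -> no (count: 0)
  'preview' -> no (count: 0)
  'rewrite' -> YES, starts with 're' (count: 1)
  'redo' -> YES, starts with 're' (count: 2)
  'disagree' -> no (count: 2)
  'unlike' -> no (count: 2)
  'cat' -> no (count: 2)
  'preheat' -> no (count: 2)
  'rebuild' -> YES, starts with 're' (count: 3)
Total with prefix 're': 3

3


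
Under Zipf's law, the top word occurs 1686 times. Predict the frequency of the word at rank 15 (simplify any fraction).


Zipf's law: freq(rank) = f1 / rank
f1 = 1686, rank = 15
freq = 1686 / 15
GCD(1686, 15) = 3
Simplified: 562/5

562/5


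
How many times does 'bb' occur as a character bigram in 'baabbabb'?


Scanning 'baabbabb' for bigram 'bb':
  Position 0: 'ba' -> no
  Position 1: 'aa' -> no
  Position 2: 'ab' -> no
  Position 3: 'bb' -> MATCH
  Position 4: 'ba' -> no
  Position 5: 'ab' -> no
  Position 6: 'bb' -> MATCH
Total matches: 2

2


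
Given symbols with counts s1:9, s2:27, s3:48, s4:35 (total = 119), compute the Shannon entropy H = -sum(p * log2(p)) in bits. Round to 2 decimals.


Computing entropy H = -sum(p_i * log2(p_i)):
  s1: p = 9/119 = 0.0756, -p*log2(p) = 0.2817
  s2: p = 27/119 = 0.2269, -p*log2(p) = 0.4855
  s3: p = 48/119 = 0.4034, -p*log2(p) = 0.5283
  s4: p = 35/119 = 0.2941, -p*log2(p) = 0.5193
H = sum of terms = 1.8148
Rounded to 2 decimals: 1.81

1.81


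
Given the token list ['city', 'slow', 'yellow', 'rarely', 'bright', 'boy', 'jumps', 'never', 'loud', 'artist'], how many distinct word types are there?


Listing all tokens and tracking unique types:
  Token 1: 'city' -> NEW (unique so far: 1)
  Token 2: 'slow' -> NEW (unique so far: 2)
  Token 3: 'yellow' -> NEW (unique so far: 3)
  Token 4: 'rarely' -> NEW (unique so far: 4)
  Token 5: 'bright' -> NEW (unique so far: 5)
  Token 6: 'boy' -> NEW (unique so far: 6)
  Token 7: 'jumps' -> NEW (unique so far: 7)
  Token 8: 'never' -> NEW (unique so far: 8)
  Token 9: 'loud' -> NEW (unique so far: 9)
  Token 10: 'artist' -> NEW (unique so far: 10)
Unique types: ('artist', 'boy', 'bright', 'city', 'jumps', 'loud', 'never', 'rarely', 'slow', 'yellow')
Vocabulary size: 10

10


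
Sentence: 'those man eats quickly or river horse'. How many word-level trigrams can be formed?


Word trigrams from [7] words:
  Trigram 1: (those man eats)
  Trigram 2: (man eats quickly)
  Trigram 3: (eats quickly or)
  Trigram 4: (quickly or river)
  Trigram 5: (or river horse)
Total word trigrams: 7 - 2 = 5

5


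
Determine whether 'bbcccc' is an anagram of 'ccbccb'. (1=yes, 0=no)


Sort characters of 'bbcccc': 'bbcccc'
Sort characters of 'ccbccb': 'bbcccc'
Sorted forms match -> they ARE anagrams
Result: 1

1


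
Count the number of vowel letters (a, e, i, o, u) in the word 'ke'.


Scanning each character of 'ke':
  Position 1: 'k' -> consonant (running count: 0)
  Position 2: 'e' -> vowel (running count: 1)
Total vowels: 1

1


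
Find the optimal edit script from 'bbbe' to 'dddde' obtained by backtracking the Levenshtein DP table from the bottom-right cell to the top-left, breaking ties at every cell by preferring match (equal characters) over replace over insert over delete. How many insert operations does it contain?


Edit distance = 4. Backtracking from cell (4, 5) with preference match > replace > insert > delete,
then listing the resulting alignment 'bbbe' -> 'dddde' left to right:
  Step 1: insert 'd' [insertion #1]
  Step 2: replace b->d
  Step 3: replace b->d
  Step 4: replace b->d
  Step 5: keep 'e'
Total insertions: 1

1


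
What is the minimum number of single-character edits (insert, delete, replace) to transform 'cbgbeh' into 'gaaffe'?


Building DP table for s1='cbgbeh' (len 6) and s2='gaaffe' (len 6):
       g  a  a  f  f  e
    0  1  2  3  4  5  6
  c 1  1  2  3  4  5  6
  b 2  2  2  3  4  5  6
  g 3  2  3  3  4  5  6
  b 4  3  3  4  4  5  6
  e 5  4  4  4  5  5  5
  h 6  5  5  5  5  6  6
Edit distance = dp[6][6] = 6

6


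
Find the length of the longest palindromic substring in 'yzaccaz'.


Scanning 'yzaccaz' for palindromic substrings.
Substring at positions 1-6: 'zaccaz'.
Check: reverse('zaccaz') = 'zaccaz' -> palindrome confirmed.
Neighbouring characters ('y' / '-') break symmetry, so it cannot extend further.
No longer palindromic substring exists; longest length = 6

6


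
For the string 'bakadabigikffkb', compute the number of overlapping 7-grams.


String 'bakadabigikffkb' has length L = 15.
Number of overlapping n-grams = L - n + 1
Substituting: 15 - 7 + 1 = 9

9


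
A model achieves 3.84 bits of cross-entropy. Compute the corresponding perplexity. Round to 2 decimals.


Perplexity formula: PP = 2^H
H = 3.84
PP = 2^3.84
Decompose: 2^3.84 = 2^3 * 2^0.84
2^3 = 8, 2^0.84 ~ 1.7900501
PP ~ 8 * 1.7900501 = 14.3204008
Rounded to 2 decimals: 14.32

14.32


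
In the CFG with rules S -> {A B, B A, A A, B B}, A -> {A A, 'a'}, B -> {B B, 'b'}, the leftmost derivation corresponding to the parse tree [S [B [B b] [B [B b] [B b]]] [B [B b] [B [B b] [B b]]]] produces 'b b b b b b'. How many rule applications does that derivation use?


Every bracketed nonterminal node [X ...] in the tree is produced by exactly one rule application.
Reading the tree off as a leftmost derivation:
  Step 1: S  =>  B B   (applied S -> B B)
  Step 2: B B  =>  B B B   (applied B -> B B)
  Step 3: B B B  =>  b B B   (applied B -> b)
  Step 4: b B B  =>  b B B B   (applied B -> B B)
  Step 5: b B B B  =>  b b B B   (applied B -> b)
  Step 6: b b B B  =>  b b b B   (applied B -> b)
  Step 7: b b b B  =>  b b b B B   (applied B -> B B)
  Step 8: b b b B B  =>  b b b b B   (applied B -> b)
  Step 9: b b b b B  =>  b b b b B B   (applied B -> B B)
  Step 10: b b b b B B  =>  b b b b b B   (applied B -> b)
  Step 11: b b b b b B  =>  b b b b b b   (applied B -> b)
Final yield: b b b b b b
Total rewrite steps: 11

11


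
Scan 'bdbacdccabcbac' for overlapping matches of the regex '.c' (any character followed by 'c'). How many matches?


Pattern: .c means any character followed by 'c'.
Scanning 'bdbacdccabcbac' position-by-position:
  Pos 0: window 'bd' -> no
  Pos 1: window 'db' -> no
  Pos 2: window 'ba' -> no
  Pos 3: window 'ac' -> MATCH
  Pos 4: window 'cd' -> no
  Pos 5: window 'dc' -> MATCH
  Pos 6: window 'cc' -> MATCH
  Pos 7: window 'ca' -> no
  Pos 8: window 'ab' -> no
  Pos 9: window 'bc' -> MATCH
  Pos 10: window 'cb' -> no
  Pos 11: window 'ba' -> no
  Pos 12: window 'ac' -> MATCH
  Pos 13: window 'c' -> no
Total matches: 5

5


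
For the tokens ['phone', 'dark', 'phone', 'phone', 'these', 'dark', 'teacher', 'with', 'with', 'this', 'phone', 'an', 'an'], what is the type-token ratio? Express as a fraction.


Tokens: 13
Unique types: ('an', 'dark', 'phone', 'teacher', 'these', 'this', 'with') = 7
TTR = 7/13
Already in lowest terms.

7/13


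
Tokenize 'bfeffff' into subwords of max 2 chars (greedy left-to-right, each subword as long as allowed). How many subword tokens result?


'bfeffff' has 7 characters.
Chunking with max size 2:
  Chunk 1: 'bf' (positions 0-1)
  Chunk 2: 'ef' (positions 2-3)
  Chunk 3: 'ff' (positions 4-5)
  Chunk 4: 'f' (positions 6-6)
Total chunks: ceil(7 / 2) = 4

4


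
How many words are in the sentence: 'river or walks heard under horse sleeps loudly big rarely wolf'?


Counting words by splitting on spaces:
  Word 1: 'river'
  Word 2: 'or'
  Word 3: 'walks'
  Word 4: 'heard'
  Word 5: 'under'
  Word 6: 'horse'
  Word 7: 'sleeps'
  Word 8: 'loudly'
  Word 9: 'big'
  Word 10: 'rarely'
  Word 11: 'wolf'
Total words: 11

11


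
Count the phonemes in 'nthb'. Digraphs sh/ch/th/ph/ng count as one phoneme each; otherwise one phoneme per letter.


Parsing 'nthb' greedily, digraphs first:
  'n' -> consonant phoneme (phonemes so far: 1)
  'th' -> digraph (1 consonant phoneme) (phonemes so far: 2)
  'b' -> consonant phoneme (phonemes so far: 3)
Total phonemes: 3

3


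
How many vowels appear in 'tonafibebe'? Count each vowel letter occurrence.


Scanning each character of 'tonafibebe':
  Position 1: 't' -> consonant (running count: 0)
  Position 2: 'o' -> vowel (running count: 1)
  Position 3: 'n' -> consonant (running count: 1)
  Position 4: 'a' -> vowel (running count: 2)
  Position 5: 'f' -> consonant (running count: 2)
  Position 6: 'i' -> vowel (running count: 3)
  Position 7: 'b' -> consonant (running count: 3)
  Position 8: 'e' -> vowel (running count: 4)
  Position 9: 'b' -> consonant (running count: 4)
  Position 10: 'e' -> vowel (running count: 5)
Total vowels: 5

5


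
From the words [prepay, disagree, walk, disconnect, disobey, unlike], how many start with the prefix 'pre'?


Checking each word for prefix 'pre':
  'prepay' -> YES, starts with 'pre' (count: 1)
  'disagree' -> no (count: 1)
  'walk' -> no (count: 1)
  'disconnect' -> no (count: 1)
  'disobey' -> no (count: 1)
  'unlike' -> no (count: 1)
Total with prefix 'pre': 1

1


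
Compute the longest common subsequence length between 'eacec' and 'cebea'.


DP table for LCS of 'eacec' and 'cebea':
       c  e  b  e  a
    0  0  0  0  0  0
  e 0  0  1  1  1  1
  a 0  0  1  1  1  2
  c 0  1  1  1  1  2
  e 0  1  2  2  2  2
  c 0  1  2  2  2  2
LCS: 'ea'
LCS length = 2

2


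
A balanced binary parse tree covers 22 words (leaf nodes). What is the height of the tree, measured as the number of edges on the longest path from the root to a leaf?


In a balanced binary tree with n leaves the deepest leaf is ceil(log2(n)) edges below the root.
log2(22) = 4.4594
ceil(4.4594) = 5
height (edges) = 5

5


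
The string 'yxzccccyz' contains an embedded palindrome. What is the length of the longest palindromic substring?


Scanning 'yxzccccyz' for palindromic substrings.
Substring at positions 3-6: 'cccc'.
Check: reverse('cccc') = 'cccc' -> palindrome confirmed.
Neighbouring characters ('z' / 'y') break symmetry, so it cannot extend further.
No longer palindromic substring exists; longest length = 4

4


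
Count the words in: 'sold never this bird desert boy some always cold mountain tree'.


Counting words by splitting on spaces:
  Word 1: 'sold'
  Word 2: 'never'
  Word 3: 'this'
  Word 4: 'bird'
  Word 5: 'desert'
  Word 6: 'boy'
  Word 7: 'some'
  Word 8: 'always'
  Word 9: 'cold'
  Word 10: 'mountain'
  Word 11: 'tree'
Total words: 11

11


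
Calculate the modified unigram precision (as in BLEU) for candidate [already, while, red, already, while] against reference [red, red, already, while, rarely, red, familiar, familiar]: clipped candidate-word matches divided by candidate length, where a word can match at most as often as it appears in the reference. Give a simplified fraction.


Reference word counts: {'already': 1, 'familiar': 2, 'rarely': 1, 'red': 3, 'while': 1}
Checking each candidate word (with clipping):
  'already' -> in reference (ref count 1, used 1/1) -> match (matches: 1)
  'while' -> in reference (ref count 1, used 1/1) -> match (matches: 2)
  'red' -> in reference (ref count 3, used 1/3) -> match (matches: 3)
  'already' -> ref count 1 already used up (1/1) -> clipped, no match (matches: 3)
  'while' -> ref count 1 already used up (1/1) -> clipped, no match (matches: 3)
Clipped matches: 3, Candidate length: 5
Precision = 3/5

3/5


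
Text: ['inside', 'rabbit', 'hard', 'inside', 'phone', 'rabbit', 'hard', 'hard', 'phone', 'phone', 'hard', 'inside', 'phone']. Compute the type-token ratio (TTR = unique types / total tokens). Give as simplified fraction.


Tokens: 13
Unique types: ('hard', 'inside', 'phone', 'rabbit') = 4
TTR = 4/13
Already in lowest terms.

4/13


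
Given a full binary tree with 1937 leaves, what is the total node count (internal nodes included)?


Leaf nodes (terminals): 1937
Internal nodes = n - 1 = 1937 - 1 = 1936
Total = leaves + internal = 1937 + 1936 = 3873

3873


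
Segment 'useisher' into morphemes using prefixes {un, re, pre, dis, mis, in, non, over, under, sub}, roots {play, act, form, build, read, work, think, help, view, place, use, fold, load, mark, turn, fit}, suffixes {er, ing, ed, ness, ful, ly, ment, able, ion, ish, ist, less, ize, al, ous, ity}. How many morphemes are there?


Segmenting 'useisher' against the inventory:
  'use' -> root (morpheme 1)
  'ish' -> suffix (morpheme 2)
  'er' -> suffix (morpheme 3)
Total morphemes: 3

3


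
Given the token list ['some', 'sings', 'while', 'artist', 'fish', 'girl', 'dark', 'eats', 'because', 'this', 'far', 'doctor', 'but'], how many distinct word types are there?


Listing all tokens and tracking unique types:
  Token 1: 'some' -> NEW (unique so far: 1)
  Token 2: 'sings' -> NEW (unique so far: 2)
  Token 3: 'while' -> NEW (unique so far: 3)
  Token 4: 'artist' -> NEW (unique so far: 4)
  Token 5: 'fish' -> NEW (unique so far: 5)
  Token 6: 'girl' -> NEW (unique so far: 6)
  Token 7: 'dark' -> NEW (unique so far: 7)
  Token 8: 'eats' -> NEW (unique so far: 8)
  Token 9: 'because' -> NEW (unique so far: 9)
  Token 10: 'this' -> NEW (unique so far: 10)
  Token 11: 'far' -> NEW (unique so far: 11)
  Token 12: 'doctor' -> NEW (unique so far: 12)
  Token 13: 'but' -> NEW (unique so far: 13)
Unique types: ('artist', 'because', 'but', 'dark', 'doctor', 'eats', 'far', 'fish', 'girl', 'sings', 'some', 'this', 'while')
Vocabulary size: 13

13


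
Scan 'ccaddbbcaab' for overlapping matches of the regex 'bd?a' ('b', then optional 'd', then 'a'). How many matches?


Pattern: bd?a means 'b', then optional 'd', then 'a'.
Scanning 'ccaddbbcaab' position-by-position:
  Pos 0: window 'cca' -> no
  Pos 1: window 'cad' -> no
  Pos 2: window 'add' -> no
  Pos 3: window 'ddb' -> no
  Pos 4: window 'dbb' -> no
  Pos 5: window 'bbc' -> no
  Pos 6: window 'bca' -> no
  Pos 7: window 'caa' -> no
  Pos 8: window 'aab' -> no
  Pos 9: window 'ab' -> no
  Pos 10: window 'b' -> no
Total matches: 0

0


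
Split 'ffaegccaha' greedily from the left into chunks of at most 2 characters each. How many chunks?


'ffaegccaha' has 10 characters.
Chunking with max size 2:
  Chunk 1: 'ff' (positions 0-1)
  Chunk 2: 'ae' (positions 2-3)
  Chunk 3: 'gc' (positions 4-5)
  Chunk 4: 'ca' (positions 6-7)
  Chunk 5: 'ha' (positions 8-9)
Total chunks: ceil(10 / 2) = 5

5


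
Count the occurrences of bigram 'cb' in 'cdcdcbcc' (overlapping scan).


Scanning 'cdcdcbcc' for bigram 'cb':
  Position 0: 'cd' -> no
  Position 1: 'dc' -> no
  Position 2: 'cd' -> no
  Position 3: 'dc' -> no
  Position 4: 'cb' -> MATCH
  Position 5: 'bc' -> no
  Position 6: 'cc' -> no
Total matches: 1

1


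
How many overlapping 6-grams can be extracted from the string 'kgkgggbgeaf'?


String 'kgkgggbgeaf' has length L = 11.
Number of overlapping n-grams = L - n + 1
Substituting: 11 - 6 + 1 = 6

6


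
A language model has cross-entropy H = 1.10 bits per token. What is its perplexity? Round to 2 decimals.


Perplexity formula: PP = 2^H
H = 1.10
PP = 2^1.10
Decompose: 2^1.10 = 2^1 * 2^0.10
2^1 = 2, 2^0.10 ~ 1.0717735
PP ~ 2 * 1.0717735 = 2.1435470
Rounded to 2 decimals: 2.14

2.14


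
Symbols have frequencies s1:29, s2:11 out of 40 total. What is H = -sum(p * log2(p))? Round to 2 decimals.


Computing entropy H = -sum(p_i * log2(p_i)):
  s1: p = 29/40 = 0.7250, -p*log2(p) = 0.3364
  s2: p = 11/40 = 0.2750, -p*log2(p) = 0.5122
H = sum of terms = 0.8486
Rounded to 2 decimals: 0.85

0.85


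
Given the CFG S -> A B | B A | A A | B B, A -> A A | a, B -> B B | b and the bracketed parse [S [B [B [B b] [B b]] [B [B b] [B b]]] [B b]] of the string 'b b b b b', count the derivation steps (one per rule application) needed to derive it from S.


Every bracketed nonterminal node [X ...] in the tree is produced by exactly one rule application.
Reading the tree off as a leftmost derivation:
  Step 1: S  =>  B B   (applied S -> B B)
  Step 2: B B  =>  B B B   (applied B -> B B)
  Step 3: B B B  =>  B B B B   (applied B -> B B)
  Step 4: B B B B  =>  b B B B   (applied B -> b)
  Step 5: b B B B  =>  b b B B   (applied B -> b)
  Step 6: b b B B  =>  b b B B B   (applied B -> B B)
  Step 7: b b B B B  =>  b b b B B   (applied B -> b)
  Step 8: b b b B B  =>  b b b b B   (applied B -> b)
  Step 9: b b b b B  =>  b b b b b   (applied B -> b)
Final yield: b b b b b
Total rewrite steps: 9

9


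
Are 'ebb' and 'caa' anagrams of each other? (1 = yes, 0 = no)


Sort characters of 'ebb': 'bbe'
Sort characters of 'caa': 'aac'
Sorted forms differ -> they are NOT anagrams
Result: 0

0


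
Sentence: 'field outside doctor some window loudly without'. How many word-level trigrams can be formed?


Word trigrams from [7] words:
  Trigram 1: (field outside doctor)
  Trigram 2: (outside doctor some)
  Trigram 3: (doctor some window)
  Trigram 4: (some window loudly)
  Trigram 5: (window loudly without)
Total word trigrams: 7 - 2 = 5

5


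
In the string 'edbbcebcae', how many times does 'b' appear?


Scanning 'edbbcebcae' for 'b':
  Position 2: 'b' -> MATCH (count: 1)
  Position 3: 'b' -> MATCH (count: 2)
  Position 6: 'b' -> MATCH (count: 3)
Total occurrences of 'b': 3

3


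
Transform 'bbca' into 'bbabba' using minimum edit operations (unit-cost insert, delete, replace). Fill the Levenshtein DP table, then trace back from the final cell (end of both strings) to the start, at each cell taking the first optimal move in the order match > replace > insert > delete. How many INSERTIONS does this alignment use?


Edit distance = 3. Backtracking from cell (4, 6) with preference match > replace > insert > delete,
then listing the resulting alignment 'bbca' -> 'bbabba' left to right:
  Step 1: insert 'b' [insertion #1]
  Step 2: keep 'b'
  Step 3: insert 'a' [insertion #2]
  Step 4: keep 'b'
  Step 5: replace c->b
  Step 6: keep 'a'
Total insertions: 2

2
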